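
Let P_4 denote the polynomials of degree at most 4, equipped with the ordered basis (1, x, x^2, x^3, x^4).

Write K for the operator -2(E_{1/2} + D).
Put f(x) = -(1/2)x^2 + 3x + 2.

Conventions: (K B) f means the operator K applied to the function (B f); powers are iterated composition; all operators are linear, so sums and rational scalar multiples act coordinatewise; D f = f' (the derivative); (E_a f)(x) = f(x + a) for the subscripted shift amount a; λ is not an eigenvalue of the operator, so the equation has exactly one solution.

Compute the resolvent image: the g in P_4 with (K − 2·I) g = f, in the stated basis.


write g with unknown coordinates in the stated basis and equate coefficients in (K − 2·I) g = f
solving from the highest basis element down gives g = (1/8)x^2 - (15/16)x + 3/16
check: K g = -(1/4)x^2 + (9/8)x + 19/8
so K g − 2·g = -(1/2)x^2 + 3x + 2 = f ✓

the image equals g(x) = (1/8)x^2 - (15/16)x + 3/16


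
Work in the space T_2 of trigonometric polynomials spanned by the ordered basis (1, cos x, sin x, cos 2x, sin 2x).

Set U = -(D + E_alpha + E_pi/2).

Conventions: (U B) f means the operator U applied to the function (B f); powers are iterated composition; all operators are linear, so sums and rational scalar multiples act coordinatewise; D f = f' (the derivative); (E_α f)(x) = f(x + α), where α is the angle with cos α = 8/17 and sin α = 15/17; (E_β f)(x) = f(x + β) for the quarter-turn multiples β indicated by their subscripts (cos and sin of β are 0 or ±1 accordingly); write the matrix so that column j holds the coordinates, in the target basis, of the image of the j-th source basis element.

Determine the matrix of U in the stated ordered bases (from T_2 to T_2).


the matrix is [[-2, 0, 0, 0, 0]; [0, -8/17, -49/17, 0, 0]; [0, 49/17, -8/17, 0, 0]; [0, 0, 0, 450/289, -818/289]; [0, 0, 0, 818/289, 450/289]] (rows listed top to bottom)

image of 1: -2
image of cos x: -(8/17)cos x + (49/17)sin x
image of sin x: -(49/17)cos x - (8/17)sin x
image of cos 2x: (450/289)cos 2x + (818/289)sin 2x
image of sin 2x: -(818/289)cos 2x + (450/289)sin 2x
each image's coordinates form column j of the matrix


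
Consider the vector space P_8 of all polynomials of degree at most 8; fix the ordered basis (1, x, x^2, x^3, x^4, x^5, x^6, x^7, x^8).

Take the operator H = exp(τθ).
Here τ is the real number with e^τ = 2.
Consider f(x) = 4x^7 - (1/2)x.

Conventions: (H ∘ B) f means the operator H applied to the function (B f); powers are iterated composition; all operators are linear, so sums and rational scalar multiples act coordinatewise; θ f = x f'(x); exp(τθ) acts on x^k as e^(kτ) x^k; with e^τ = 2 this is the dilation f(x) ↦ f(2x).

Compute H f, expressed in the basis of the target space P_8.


exp(τθ) x^k = e^(kτ) x^k; with e^τ = 2 this sends x^k to 2^k x^k
x ↦ 2 x
x^7 ↦ 128 x^7
applying this coordinatewise to f: exp(τθ) f = 512x^7 - x

g(x) = 512x^7 - x


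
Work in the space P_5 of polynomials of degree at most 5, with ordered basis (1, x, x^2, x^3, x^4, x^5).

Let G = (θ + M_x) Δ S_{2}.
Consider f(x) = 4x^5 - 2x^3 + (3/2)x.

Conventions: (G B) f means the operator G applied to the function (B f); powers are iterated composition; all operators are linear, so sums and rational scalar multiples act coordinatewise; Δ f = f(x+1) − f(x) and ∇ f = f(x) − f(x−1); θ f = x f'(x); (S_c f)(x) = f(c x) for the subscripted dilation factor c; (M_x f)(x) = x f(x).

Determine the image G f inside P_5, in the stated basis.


the image equals g(x) = 640x^5 + 3840x^4 + 5072x^3 + 3056x^2 + 707x

S_{2} f = 128x^5 - 16x^3 + 3x
Δ S_{2} f = 640x^4 + 1280x^3 + 1232x^2 + 592x + 115
θ Δ S_{2} f = 2560x^4 + 3840x^3 + 2464x^2 + 592x
M_x Δ S_{2} f = 640x^5 + 1280x^4 + 1232x^3 + 592x^2 + 115x
(θ + M_x) Δ S_{2} f = 640x^5 + 3840x^4 + 5072x^3 + 3056x^2 + 707x


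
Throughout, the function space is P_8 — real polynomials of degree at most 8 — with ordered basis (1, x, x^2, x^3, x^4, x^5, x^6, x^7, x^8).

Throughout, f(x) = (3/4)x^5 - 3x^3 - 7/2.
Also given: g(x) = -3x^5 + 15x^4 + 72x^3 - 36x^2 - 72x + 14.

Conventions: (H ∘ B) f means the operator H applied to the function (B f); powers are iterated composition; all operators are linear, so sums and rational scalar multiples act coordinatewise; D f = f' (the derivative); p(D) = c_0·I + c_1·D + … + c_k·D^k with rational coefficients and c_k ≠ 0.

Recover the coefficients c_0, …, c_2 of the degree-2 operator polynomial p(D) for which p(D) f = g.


D^0 f = (3/4)x^5 - 3x^3 - 7/2
D^1 f = (15/4)x^4 - 9x^2
D^2 f = 15x^3 - 18x
matching coefficients of g against c_0 f + c_1 Df + … from the top degree down determines the c_i
solution: c_0 = -4, c_1 = 4, c_2 = 4

p(D) = -4·I + 4·D + 4·D^2, i.e. c_0 = -4, c_1 = 4, c_2 = 4


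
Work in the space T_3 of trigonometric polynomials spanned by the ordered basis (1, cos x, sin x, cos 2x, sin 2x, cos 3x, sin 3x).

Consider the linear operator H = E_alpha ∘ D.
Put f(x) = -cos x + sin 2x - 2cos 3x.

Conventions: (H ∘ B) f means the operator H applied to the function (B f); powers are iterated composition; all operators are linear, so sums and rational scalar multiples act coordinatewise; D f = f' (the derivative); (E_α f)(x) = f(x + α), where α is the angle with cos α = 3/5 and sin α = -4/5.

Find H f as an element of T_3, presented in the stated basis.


D f = sin x + 2cos 2x + 6sin 3x
E_alpha D f = -(4/5)cos x + (3/5)sin x - (14/25)cos 2x + (48/25)sin 2x - (264/125)cos 3x - (702/125)sin 3x

the image equals g(x) = -(4/5)cos x + (3/5)sin x - (14/25)cos 2x + (48/25)sin 2x - (264/125)cos 3x - (702/125)sin 3x


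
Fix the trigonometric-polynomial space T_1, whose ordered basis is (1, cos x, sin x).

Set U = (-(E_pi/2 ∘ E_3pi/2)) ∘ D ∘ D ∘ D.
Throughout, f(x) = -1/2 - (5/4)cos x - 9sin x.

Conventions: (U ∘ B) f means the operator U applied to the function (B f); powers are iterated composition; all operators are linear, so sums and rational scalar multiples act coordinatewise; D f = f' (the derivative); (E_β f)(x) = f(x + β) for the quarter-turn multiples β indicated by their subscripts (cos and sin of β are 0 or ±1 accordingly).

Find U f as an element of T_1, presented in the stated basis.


D f = -9cos x + (5/4)sin x
D D f = (5/4)cos x + 9sin x
D D D f = 9cos x - (5/4)sin x
E_3pi/2 (D ∘ D ∘ D) f = (5/4)cos x + 9sin x
E_pi/2 E_3pi/2 (D ∘ D ∘ D) f = 9cos x - (5/4)sin x
(-(E_pi/2 ∘ E_3pi/2)) (D ∘ D ∘ D) f = -9cos x + (5/4)sin x

g(x) = -9cos x + (5/4)sin x


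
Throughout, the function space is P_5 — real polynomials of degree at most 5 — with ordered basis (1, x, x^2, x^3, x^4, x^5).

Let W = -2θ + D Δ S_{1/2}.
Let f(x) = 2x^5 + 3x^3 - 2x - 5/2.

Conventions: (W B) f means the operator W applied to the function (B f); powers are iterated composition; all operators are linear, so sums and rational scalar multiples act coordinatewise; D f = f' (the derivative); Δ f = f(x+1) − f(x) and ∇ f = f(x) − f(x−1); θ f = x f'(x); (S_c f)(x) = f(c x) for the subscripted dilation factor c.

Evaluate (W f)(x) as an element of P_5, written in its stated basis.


θ f = 10x^5 + 9x^3 - 2x
(-2θ) f = -20x^5 - 18x^3 + 4x
S_{1/2} f = (1/16)x^5 + (3/8)x^3 - x - 5/2
Δ S_{1/2} f = (5/16)x^4 + (5/8)x^3 + (7/4)x^2 + (23/16)x - 9/16
D Δ S_{1/2} f = (5/4)x^3 + (15/8)x^2 + (7/2)x + 23/16
(-2θ + D Δ S_{1/2}) f = -20x^5 - (67/4)x^3 + (15/8)x^2 + (15/2)x + 23/16

the image equals g(x) = -20x^5 - (67/4)x^3 + (15/8)x^2 + (15/2)x + 23/16


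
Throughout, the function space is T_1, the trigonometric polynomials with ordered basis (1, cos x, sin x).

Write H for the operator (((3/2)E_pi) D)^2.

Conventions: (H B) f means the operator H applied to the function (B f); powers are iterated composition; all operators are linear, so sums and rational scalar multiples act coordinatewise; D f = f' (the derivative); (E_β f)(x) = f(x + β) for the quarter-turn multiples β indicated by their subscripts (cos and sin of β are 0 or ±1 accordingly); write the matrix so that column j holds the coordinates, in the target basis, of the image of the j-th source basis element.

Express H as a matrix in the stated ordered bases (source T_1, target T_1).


image of 1: 0
image of cos x: -(9/4)cos x
image of sin x: -(9/4)sin x
each image's coordinates form column j of the matrix

the matrix is [[0, 0, 0]; [0, -9/4, 0]; [0, 0, -9/4]] (rows listed top to bottom)


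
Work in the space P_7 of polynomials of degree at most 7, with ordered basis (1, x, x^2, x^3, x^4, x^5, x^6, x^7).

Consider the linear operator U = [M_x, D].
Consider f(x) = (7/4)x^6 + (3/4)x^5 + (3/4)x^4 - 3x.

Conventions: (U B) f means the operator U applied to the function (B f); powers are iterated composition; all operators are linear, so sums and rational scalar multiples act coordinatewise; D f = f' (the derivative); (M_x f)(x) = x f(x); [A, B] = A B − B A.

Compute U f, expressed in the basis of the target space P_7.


the result is g(x) = -(7/4)x^6 - (3/4)x^5 - (3/4)x^4 + 3x

D f = (21/2)x^5 + (15/4)x^4 + 3x^3 - 3
M_x D f = (21/2)x^6 + (15/4)x^5 + 3x^4 - 3x
M_x f = (7/4)x^7 + (3/4)x^6 + (3/4)x^5 - 3x^2
D M_x f = (49/4)x^6 + (9/2)x^5 + (15/4)x^4 - 6x
[M_x, D] f = -(7/4)x^6 - (3/4)x^5 - (3/4)x^4 + 3x


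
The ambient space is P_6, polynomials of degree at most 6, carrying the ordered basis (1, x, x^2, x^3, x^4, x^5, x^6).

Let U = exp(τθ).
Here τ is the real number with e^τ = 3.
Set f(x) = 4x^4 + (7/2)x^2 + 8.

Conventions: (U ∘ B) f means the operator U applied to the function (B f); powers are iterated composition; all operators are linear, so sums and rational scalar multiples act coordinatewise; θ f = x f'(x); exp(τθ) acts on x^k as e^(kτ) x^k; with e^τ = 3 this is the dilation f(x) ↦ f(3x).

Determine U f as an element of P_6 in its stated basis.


exp(τθ) x^k = e^(kτ) x^k; with e^τ = 3 this sends x^k to 3^k x^k
x^2 ↦ 9 x^2
x^4 ↦ 81 x^4
applying this coordinatewise to f: exp(τθ) f = 324x^4 + (63/2)x^2 + 8

the image equals g(x) = 324x^4 + (63/2)x^2 + 8


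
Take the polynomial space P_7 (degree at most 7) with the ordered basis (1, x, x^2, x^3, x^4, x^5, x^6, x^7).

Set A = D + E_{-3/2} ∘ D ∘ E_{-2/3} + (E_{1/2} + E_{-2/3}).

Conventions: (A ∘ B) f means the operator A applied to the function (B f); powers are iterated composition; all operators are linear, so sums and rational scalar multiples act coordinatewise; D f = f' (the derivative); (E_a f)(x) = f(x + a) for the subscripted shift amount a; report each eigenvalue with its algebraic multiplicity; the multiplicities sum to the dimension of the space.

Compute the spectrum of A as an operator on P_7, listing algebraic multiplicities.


image of 1: 2
image of x: 2x + 11/6
image of x^2: 2x^2 + (11/3)x - 131/36
image of x^3: 2x^3 + (11/2)x^2 - (131/12)x + 3005/216
image of x^4: 2x^4 + (22/3)x^3 - (131/6)x^2 + (3005/54)x - 52391/1296
image of x^5: 2x^5 + (55/6)x^4 - (655/18)x^3 + (15025/108)x^2 - (261955/1296)x + 856049/7776
image of x^6: 2x^6 + 11x^5 - (655/12)x^4 + (15025/54)x^3 - (261955/432)x^2 + (856049/1296)x - 13361723/46656
image of x^7: 2x^7 + (77/6)x^6 - (917/12)x^5 + (105175/216)x^4 - (1833685/1296)x^3 + (5992343/2592)x^2 - (93532061/46656)x + 202711781/279936
the matrix is upper triangular; its diagonal is (2, 2, 2, 2, 2, 2, 2, 2)
for a triangular matrix the eigenvalues are the diagonal entries, with algebraic multiplicity their repetition count

λ = 2 (multiplicity 8)


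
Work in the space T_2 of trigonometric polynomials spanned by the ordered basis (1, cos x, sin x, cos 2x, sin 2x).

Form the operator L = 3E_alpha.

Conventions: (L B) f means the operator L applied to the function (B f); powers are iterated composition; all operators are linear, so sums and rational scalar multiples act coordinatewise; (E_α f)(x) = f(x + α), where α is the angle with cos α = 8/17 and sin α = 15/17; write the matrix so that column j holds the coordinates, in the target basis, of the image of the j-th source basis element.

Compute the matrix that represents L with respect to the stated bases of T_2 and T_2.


image of 1: 3
image of cos x: (24/17)cos x - (45/17)sin x
image of sin x: (45/17)cos x + (24/17)sin x
image of cos 2x: -(483/289)cos 2x - (720/289)sin 2x
image of sin 2x: (720/289)cos 2x - (483/289)sin 2x
each image's coordinates form column j of the matrix

the matrix is [[3, 0, 0, 0, 0]; [0, 24/17, 45/17, 0, 0]; [0, -45/17, 24/17, 0, 0]; [0, 0, 0, -483/289, 720/289]; [0, 0, 0, -720/289, -483/289]] (rows listed top to bottom)


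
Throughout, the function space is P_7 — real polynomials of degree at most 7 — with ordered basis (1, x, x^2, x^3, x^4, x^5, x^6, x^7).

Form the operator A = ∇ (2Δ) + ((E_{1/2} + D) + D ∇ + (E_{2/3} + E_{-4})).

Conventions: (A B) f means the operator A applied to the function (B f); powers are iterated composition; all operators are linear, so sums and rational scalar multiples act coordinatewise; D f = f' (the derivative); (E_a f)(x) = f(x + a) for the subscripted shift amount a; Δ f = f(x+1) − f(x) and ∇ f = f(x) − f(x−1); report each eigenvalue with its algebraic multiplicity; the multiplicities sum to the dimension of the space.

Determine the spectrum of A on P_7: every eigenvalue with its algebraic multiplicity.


λ = 3 (multiplicity 8)

image of 1: 3
image of x: 3x - 11/6
image of x^2: 3x^2 - (11/3)x + 817/36
image of x^3: 3x^3 - (11/2)x^2 + (817/12)x - 14381/216
image of x^4: 3x^4 - (22/3)x^3 + (817/6)x^2 - (14381/54)x + 342481/1296
image of x^5: 3x^5 - (55/6)x^4 + (4085/18)x^3 - (71905/108)x^2 + (1712405/1296)x - 8000237/7776
image of x^6: 3x^6 - 11x^5 + (4085/12)x^4 - (71905/54)x^3 + (1712405/432)x^2 - (8000237/1296)x + 191574361/46656
image of x^7: 3x^7 - (77/6)x^6 + (5719/12)x^5 - (503335/216)x^4 + (11986835/1296)x^3 - (56001659/2592)x^2 + (1341020527/46656)x - 4588412405/279936
the matrix is upper triangular; its diagonal is (3, 3, 3, 3, 3, 3, 3, 3)
for a triangular matrix the eigenvalues are the diagonal entries, with algebraic multiplicity their repetition count


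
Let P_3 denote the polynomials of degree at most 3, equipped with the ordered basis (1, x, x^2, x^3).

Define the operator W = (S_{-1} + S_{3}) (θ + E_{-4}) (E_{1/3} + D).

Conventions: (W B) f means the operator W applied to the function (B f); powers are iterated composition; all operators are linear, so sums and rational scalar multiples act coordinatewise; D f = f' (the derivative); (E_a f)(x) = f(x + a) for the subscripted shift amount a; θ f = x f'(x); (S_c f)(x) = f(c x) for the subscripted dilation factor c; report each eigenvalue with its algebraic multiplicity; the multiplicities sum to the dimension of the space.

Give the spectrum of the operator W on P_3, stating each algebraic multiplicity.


λ = 2 (multiplicity 1), λ = 4 (multiplicity 1), λ = 30 (multiplicity 1), λ = 104 (multiplicity 1)

image of 1: 2
image of x: 4x - 16/3
image of x^2: 30x^2 - (16/3)x + 98/9
image of x^3: 104x^3 + (100/3)x - 70/27
the matrix is upper triangular; its diagonal is (2, 4, 30, 104)
for a triangular matrix the eigenvalues are the diagonal entries, with algebraic multiplicity their repetition count


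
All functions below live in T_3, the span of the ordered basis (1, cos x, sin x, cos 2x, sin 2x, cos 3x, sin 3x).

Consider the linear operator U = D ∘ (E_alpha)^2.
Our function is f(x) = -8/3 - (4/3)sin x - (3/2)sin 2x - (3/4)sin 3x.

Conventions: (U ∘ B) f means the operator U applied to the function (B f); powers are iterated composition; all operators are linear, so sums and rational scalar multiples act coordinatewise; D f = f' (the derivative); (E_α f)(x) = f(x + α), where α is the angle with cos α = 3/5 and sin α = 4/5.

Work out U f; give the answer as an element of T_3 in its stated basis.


E_alpha f = -8/3 - (16/15)cos x - (4/5)sin x - (36/25)cos 2x + (21/50)sin 2x - (33/125)cos 3x + (351/500)sin 3x
E_alpha E_alpha f = -8/3 - (32/25)cos x + (28/75)sin x + (504/625)cos 2x + (1581/1250)sin 2x + (7722/15625)cos 3x - (35259/62500)sin 3x
D (E_alpha)^2 f = (28/75)cos x + (32/25)sin x + (1581/625)cos 2x - (1008/625)sin 2x - (105777/62500)cos 3x - (23166/15625)sin 3x

g(x) = (28/75)cos x + (32/25)sin x + (1581/625)cos 2x - (1008/625)sin 2x - (105777/62500)cos 3x - (23166/15625)sin 3x


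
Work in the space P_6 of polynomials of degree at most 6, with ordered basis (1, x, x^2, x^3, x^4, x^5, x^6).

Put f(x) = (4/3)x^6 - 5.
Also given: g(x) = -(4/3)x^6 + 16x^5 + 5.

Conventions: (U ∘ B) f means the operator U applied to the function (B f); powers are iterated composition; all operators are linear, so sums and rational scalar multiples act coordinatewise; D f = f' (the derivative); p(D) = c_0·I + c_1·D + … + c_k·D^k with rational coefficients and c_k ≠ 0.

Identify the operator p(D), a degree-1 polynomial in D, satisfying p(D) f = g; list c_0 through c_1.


D^0 f = (4/3)x^6 - 5
D^1 f = 8x^5
matching coefficients of g against c_0 f + c_1 Df + … from the top degree down determines the c_i
solution: c_0 = -1, c_1 = 2

c_0 = -1, c_1 = 2


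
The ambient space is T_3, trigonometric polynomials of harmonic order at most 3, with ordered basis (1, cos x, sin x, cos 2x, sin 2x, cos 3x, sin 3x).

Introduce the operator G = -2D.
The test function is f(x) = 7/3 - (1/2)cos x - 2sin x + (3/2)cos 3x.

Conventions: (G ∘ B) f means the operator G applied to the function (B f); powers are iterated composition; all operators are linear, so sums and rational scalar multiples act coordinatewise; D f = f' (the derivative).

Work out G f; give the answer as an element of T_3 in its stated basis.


the image equals g(x) = 4cos x - sin x + 9sin 3x

D f = -2cos x + (1/2)sin x - (9/2)sin 3x
(-2D) f = 4cos x - sin x + 9sin 3x


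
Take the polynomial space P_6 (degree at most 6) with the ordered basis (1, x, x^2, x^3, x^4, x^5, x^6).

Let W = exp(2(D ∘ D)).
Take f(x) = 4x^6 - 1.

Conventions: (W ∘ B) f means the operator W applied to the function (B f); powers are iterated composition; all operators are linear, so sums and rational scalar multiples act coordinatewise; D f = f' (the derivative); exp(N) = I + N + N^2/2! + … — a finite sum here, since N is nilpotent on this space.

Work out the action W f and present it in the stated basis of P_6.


the image equals g(x) = 4x^6 + 240x^4 + 2880x^2 + 3839

order-1 term: 240x^4
order-2 term: 2880x^2
order-3 term: 3840
the series for exp(2(D ∘ D)) f terminates at order 3
exp(2(D ∘ D)) f = 4x^6 + 240x^4 + 2880x^2 + 3839


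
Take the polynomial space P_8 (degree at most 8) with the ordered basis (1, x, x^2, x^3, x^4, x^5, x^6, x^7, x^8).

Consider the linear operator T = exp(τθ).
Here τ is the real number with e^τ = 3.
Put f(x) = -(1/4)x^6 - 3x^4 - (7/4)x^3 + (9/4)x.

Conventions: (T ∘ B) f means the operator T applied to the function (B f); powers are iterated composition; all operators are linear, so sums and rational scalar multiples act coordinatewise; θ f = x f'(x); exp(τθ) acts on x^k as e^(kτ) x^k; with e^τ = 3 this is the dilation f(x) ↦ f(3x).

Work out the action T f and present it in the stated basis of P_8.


exp(τθ) x^k = e^(kτ) x^k; with e^τ = 3 this sends x^k to 3^k x^k
x ↦ 3 x
x^3 ↦ 27 x^3
x^4 ↦ 81 x^4
x^6 ↦ 729 x^6
applying this coordinatewise to f: exp(τθ) f = -(729/4)x^6 - 243x^4 - (189/4)x^3 + (27/4)x

the image equals g(x) = -(729/4)x^6 - 243x^4 - (189/4)x^3 + (27/4)x


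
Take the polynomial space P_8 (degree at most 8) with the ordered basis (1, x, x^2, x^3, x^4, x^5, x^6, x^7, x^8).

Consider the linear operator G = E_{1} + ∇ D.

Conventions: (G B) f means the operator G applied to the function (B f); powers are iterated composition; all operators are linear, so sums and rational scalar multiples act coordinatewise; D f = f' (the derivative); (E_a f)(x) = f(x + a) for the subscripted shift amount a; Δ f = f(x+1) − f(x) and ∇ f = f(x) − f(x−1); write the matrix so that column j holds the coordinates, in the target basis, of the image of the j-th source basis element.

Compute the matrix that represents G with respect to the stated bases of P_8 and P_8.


image of 1: 1
image of x: x + 1
image of x^2: x^2 + 2x + 3
image of x^3: x^3 + 3x^2 + 9x - 2
image of x^4: x^4 + 4x^3 + 18x^2 - 8x + 5
image of x^5: x^5 + 5x^4 + 30x^3 - 20x^2 + 25x - 4
image of x^6: x^6 + 6x^5 + 45x^4 - 40x^3 + 75x^2 - 24x + 7
image of x^7: x^7 + 7x^6 + 63x^5 - 70x^4 + 175x^3 - 84x^2 + 49x - 6
image of x^8: x^8 + 8x^7 + 84x^6 - 112x^5 + 350x^4 - 224x^3 + 196x^2 - 48x + 9
each image's coordinates form column j of the matrix

the matrix is [[1, 1, 3, -2, 5, -4, 7, -6, 9]; [0, 1, 2, 9, -8, 25, -24, 49, -48]; [0, 0, 1, 3, 18, -20, 75, -84, 196]; [0, 0, 0, 1, 4, 30, -40, 175, -224]; [0, 0, 0, 0, 1, 5, 45, -70, 350]; [0, 0, 0, 0, 0, 1, 6, 63, -112]; [0, 0, 0, 0, 0, 0, 1, 7, 84]; [0, 0, 0, 0, 0, 0, 0, 1, 8]; [0, 0, 0, 0, 0, 0, 0, 0, 1]] (rows listed top to bottom)


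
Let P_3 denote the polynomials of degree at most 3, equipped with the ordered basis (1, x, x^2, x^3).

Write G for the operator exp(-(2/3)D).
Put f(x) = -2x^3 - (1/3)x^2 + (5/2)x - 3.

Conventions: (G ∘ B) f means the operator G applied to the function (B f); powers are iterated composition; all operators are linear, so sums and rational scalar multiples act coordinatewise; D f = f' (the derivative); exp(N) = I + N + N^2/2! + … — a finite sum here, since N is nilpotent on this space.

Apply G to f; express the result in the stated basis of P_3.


order-1 term: 4x^2 + (4/9)x - 5/3
order-2 term: -(8/3)x - 4/27
order-3 term: 16/27
the series for exp(-(2/3)D) f terminates at order 3
exp(-(2/3)D) f = -2x^3 + (11/3)x^2 + (5/18)x - 38/9

g(x) = -2x^3 + (11/3)x^2 + (5/18)x - 38/9


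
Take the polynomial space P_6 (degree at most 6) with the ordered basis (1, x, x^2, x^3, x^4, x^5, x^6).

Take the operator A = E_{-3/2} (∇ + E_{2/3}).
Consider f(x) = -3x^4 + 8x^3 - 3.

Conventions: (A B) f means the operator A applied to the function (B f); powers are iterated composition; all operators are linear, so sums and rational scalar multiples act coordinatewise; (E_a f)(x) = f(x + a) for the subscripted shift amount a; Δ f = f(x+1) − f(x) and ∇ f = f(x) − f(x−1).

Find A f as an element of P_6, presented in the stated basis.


∇ f = -12x^3 + 42x^2 - 36x + 11
E_{2/3} f = -3x^4 + 8x^2 + (64/9)x - 11/9
(∇ + E_{2/3}) f = -3x^4 - 12x^3 + 50x^2 - (260/9)x + 88/9
E_{-3/2} (∇ + E_{2/3}) f = -3x^4 + 6x^3 + (127/2)x^2 - (3949/18)x + 27493/144

the image equals g(x) = -3x^4 + 6x^3 + (127/2)x^2 - (3949/18)x + 27493/144


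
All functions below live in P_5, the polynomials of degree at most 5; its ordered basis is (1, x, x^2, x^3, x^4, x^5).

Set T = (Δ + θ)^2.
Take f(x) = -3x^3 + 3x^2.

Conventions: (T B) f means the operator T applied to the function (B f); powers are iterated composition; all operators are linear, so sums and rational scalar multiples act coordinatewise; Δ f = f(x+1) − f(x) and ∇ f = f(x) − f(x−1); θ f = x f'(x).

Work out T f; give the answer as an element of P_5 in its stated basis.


Δ f = -9x^2 - 3x
θ f = -9x^3 + 6x^2
(Δ + θ) f = -9x^3 - 3x^2 - 3x
Δ (Δ + θ) f = -27x^2 - 33x - 15
θ (Δ + θ) f = -27x^3 - 6x^2 - 3x
(Δ + θ) (Δ + θ) f = -27x^3 - 33x^2 - 36x - 15

the result is g(x) = -27x^3 - 33x^2 - 36x - 15


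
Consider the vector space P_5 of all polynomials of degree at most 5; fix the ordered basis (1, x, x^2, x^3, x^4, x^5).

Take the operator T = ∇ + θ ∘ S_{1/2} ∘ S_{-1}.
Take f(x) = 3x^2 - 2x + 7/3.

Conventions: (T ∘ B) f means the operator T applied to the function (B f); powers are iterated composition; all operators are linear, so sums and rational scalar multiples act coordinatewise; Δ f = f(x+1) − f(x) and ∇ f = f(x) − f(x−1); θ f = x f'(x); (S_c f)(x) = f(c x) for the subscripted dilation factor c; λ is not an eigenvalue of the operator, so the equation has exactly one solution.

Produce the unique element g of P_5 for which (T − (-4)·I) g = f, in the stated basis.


write g with unknown coordinates in the stated basis and equate coefficients in (T − (-4)·I) g = f
solving from the highest basis element down gives g = (2/3)x^2 - (20/21)x + 83/84
check: T g = (1/3)x^2 + (38/21)x - 34/21
so T g − (-4)·g = 3x^2 - 2x + 7/3 = f ✓

g(x) = (2/3)x^2 - (20/21)x + 83/84


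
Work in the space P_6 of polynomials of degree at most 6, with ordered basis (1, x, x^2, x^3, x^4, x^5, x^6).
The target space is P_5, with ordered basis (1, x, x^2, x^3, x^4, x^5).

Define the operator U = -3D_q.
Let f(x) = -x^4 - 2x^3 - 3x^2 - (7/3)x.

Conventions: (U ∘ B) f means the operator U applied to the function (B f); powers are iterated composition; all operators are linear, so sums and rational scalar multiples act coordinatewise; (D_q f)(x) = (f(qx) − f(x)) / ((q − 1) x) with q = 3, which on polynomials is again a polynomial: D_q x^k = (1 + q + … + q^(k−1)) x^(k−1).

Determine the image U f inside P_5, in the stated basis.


the result is g(x) = 120x^3 + 78x^2 + 36x + 7

D_q f = -40x^3 - 26x^2 - 12x - 7/3
(-3D_q) f = 120x^3 + 78x^2 + 36x + 7


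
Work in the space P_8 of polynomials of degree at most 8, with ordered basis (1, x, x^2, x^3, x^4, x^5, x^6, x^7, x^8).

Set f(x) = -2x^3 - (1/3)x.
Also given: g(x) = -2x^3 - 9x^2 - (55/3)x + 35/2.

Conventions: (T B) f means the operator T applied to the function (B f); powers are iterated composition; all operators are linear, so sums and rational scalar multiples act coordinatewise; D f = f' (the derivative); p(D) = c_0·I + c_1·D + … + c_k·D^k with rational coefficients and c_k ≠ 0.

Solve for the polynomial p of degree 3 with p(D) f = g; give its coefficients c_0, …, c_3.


D^0 f = -2x^3 - (1/3)x
D^1 f = -6x^2 - 1/3
D^2 f = -12x
D^3 f = -12
matching coefficients of g against c_0 f + c_1 Df + … from the top degree down determines the c_i
solution: c_0 = 1, c_1 = 3/2, c_2 = 3/2, c_3 = -3/2

p(D) = I + (3/2)·D + (3/2)·D^2 − (3/2)·D^3, i.e. c_0 = 1, c_1 = 3/2, c_2 = 3/2, c_3 = -3/2


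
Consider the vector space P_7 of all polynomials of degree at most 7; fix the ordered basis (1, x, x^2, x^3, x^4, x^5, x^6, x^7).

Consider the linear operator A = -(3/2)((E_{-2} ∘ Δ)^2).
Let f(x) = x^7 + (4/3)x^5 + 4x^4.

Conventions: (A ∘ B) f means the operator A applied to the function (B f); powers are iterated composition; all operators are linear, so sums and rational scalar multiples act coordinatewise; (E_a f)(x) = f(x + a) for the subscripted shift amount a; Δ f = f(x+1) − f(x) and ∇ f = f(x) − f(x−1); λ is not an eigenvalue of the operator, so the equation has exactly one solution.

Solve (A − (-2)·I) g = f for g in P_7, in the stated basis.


g(x) = (1/2)x^7 + (197/12)x^5 - (937/4)x^4 + 1690x^3 - (35253/4)x^2 + (272953/8)x - 535443/8

write g with unknown coordinates in the stated basis and equate coefficients in (A − (-2)·I) g = f
solving from the highest basis element down gives g = (1/2)x^7 + (197/12)x^5 - (937/4)x^4 + 1690x^3 - (35253/4)x^2 + (272953/8)x - 535443/8
check: A g = -(63/2)x^5 + (945/2)x^4 - 3380x^3 + (35253/2)x^2 - (272953/4)x + 535443/4
so A g − (-2)·g = x^7 + (4/3)x^5 + 4x^4 = f ✓


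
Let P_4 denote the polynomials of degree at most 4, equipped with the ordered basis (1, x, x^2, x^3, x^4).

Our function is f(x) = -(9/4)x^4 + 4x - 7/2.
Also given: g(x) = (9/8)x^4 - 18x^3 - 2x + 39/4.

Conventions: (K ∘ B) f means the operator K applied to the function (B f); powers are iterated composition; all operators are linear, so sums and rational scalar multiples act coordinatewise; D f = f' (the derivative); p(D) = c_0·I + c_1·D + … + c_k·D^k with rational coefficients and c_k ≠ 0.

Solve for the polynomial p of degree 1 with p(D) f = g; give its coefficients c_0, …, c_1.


p(D) = -(1/2)·I + 2·D, i.e. c_0 = -1/2, c_1 = 2

D^0 f = -(9/4)x^4 + 4x - 7/2
D^1 f = -9x^3 + 4
matching coefficients of g against c_0 f + c_1 Df + … from the top degree down determines the c_i
solution: c_0 = -1/2, c_1 = 2


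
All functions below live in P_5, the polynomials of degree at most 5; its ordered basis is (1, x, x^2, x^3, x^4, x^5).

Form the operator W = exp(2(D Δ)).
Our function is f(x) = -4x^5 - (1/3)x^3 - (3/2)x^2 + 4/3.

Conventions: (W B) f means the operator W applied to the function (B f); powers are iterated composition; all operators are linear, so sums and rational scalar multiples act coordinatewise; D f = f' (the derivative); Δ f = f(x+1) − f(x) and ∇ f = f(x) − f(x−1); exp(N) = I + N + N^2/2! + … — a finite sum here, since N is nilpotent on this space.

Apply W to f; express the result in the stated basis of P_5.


the result is g(x) = -4x^5 - (481/3)x^3 - (483/2)x^2 - 1124x - 3020/3

order-1 term: -160x^3 - 240x^2 - 164x - 48
order-2 term: -960x - 960
the series for exp(2(D Δ)) f terminates at order 2
exp(2(D Δ)) f = -4x^5 - (481/3)x^3 - (483/2)x^2 - 1124x - 3020/3


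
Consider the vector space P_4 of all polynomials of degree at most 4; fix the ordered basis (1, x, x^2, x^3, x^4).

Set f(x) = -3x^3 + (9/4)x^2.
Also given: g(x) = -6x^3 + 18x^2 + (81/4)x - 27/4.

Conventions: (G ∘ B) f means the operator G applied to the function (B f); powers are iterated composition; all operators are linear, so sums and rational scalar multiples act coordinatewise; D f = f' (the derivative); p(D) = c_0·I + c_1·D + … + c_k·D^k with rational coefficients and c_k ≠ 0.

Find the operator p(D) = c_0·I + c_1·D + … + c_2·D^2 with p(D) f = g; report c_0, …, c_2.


D^0 f = -3x^3 + (9/4)x^2
D^1 f = -9x^2 + (9/2)x
D^2 f = -18x + 9/2
matching coefficients of g against c_0 f + c_1 Df + … from the top degree down determines the c_i
solution: c_0 = 2, c_1 = -3/2, c_2 = -3/2

p(D) = 2·I − (3/2)·D − (3/2)·D^2, i.e. c_0 = 2, c_1 = -3/2, c_2 = -3/2


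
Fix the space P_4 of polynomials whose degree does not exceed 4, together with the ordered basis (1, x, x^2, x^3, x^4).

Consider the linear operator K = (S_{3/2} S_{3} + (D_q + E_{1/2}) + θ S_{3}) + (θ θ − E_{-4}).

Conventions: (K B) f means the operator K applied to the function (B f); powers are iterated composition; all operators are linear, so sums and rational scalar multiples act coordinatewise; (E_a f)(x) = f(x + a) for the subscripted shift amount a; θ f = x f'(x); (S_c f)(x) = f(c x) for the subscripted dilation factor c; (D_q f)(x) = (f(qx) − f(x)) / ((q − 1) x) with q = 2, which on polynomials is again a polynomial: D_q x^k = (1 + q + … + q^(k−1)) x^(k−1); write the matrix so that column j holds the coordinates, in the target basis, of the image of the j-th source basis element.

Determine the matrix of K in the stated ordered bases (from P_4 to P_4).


image of 1: 1
image of x: (17/2)x + 11/2
image of x^2: (169/4)x^2 + 12x - 63/4
image of x^3: (1449/8)x^3 + (41/2)x^2 - (189/4)x + 513/8
image of x^4: (12001/16)x^4 + 33x^3 - (189/2)x^2 + (513/2)x - 4095/16
each image's coordinates form column j of the matrix

the matrix is [[1, 11/2, -63/4, 513/8, -4095/16]; [0, 17/2, 12, -189/4, 513/2]; [0, 0, 169/4, 41/2, -189/2]; [0, 0, 0, 1449/8, 33]; [0, 0, 0, 0, 12001/16]] (rows listed top to bottom)


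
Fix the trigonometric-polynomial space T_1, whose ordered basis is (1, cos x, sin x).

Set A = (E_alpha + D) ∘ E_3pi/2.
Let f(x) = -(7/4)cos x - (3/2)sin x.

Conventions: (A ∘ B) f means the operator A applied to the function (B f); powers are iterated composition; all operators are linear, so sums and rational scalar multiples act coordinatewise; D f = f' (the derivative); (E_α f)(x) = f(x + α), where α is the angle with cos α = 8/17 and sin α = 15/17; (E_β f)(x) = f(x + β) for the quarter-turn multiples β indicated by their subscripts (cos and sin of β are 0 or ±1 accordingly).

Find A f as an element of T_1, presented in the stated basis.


the result is g(x) = -(44/17)cos x - (62/17)sin x

E_3pi/2 f = (3/2)cos x - (7/4)sin x
E_alpha E_3pi/2 f = -(57/68)cos x - (73/34)sin x
D E_3pi/2 f = -(7/4)cos x - (3/2)sin x
(E_alpha + D) E_3pi/2 f = -(44/17)cos x - (62/17)sin x


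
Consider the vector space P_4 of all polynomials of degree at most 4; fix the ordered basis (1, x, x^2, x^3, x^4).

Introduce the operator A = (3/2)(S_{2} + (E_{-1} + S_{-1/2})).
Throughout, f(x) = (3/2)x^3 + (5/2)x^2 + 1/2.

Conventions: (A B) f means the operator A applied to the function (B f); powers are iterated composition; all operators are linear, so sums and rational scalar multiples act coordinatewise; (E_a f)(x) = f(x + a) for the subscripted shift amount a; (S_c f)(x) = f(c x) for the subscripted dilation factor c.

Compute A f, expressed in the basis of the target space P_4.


S_{2} f = 12x^3 + 10x^2 + 1/2
E_{-1} f = (3/2)x^3 - 2x^2 - (1/2)x + 3/2
S_{-1/2} f = -(3/16)x^3 + (5/8)x^2 + 1/2
(E_{-1} + S_{-1/2}) f = (21/16)x^3 - (11/8)x^2 - (1/2)x + 2
(S_{2} + (E_{-1} + S_{-1/2})) f = (213/16)x^3 + (69/8)x^2 - (1/2)x + 5/2
((3/2)(S_{2} + (E_{-1} + S_{-1/2}))) f = (639/32)x^3 + (207/16)x^2 - (3/4)x + 15/4

the result is g(x) = (639/32)x^3 + (207/16)x^2 - (3/4)x + 15/4


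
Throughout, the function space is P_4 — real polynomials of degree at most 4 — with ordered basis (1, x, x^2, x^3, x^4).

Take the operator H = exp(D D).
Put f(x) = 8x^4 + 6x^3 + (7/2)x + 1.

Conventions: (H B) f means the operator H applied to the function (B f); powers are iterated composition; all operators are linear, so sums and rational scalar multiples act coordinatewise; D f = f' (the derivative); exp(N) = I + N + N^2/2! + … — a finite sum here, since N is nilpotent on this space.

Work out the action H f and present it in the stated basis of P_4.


the image equals g(x) = 8x^4 + 6x^3 + 96x^2 + (79/2)x + 97

order-1 term: 96x^2 + 36x
order-2 term: 96
the series for exp(D D) f terminates at order 2
exp(D D) f = 8x^4 + 6x^3 + 96x^2 + (79/2)x + 97


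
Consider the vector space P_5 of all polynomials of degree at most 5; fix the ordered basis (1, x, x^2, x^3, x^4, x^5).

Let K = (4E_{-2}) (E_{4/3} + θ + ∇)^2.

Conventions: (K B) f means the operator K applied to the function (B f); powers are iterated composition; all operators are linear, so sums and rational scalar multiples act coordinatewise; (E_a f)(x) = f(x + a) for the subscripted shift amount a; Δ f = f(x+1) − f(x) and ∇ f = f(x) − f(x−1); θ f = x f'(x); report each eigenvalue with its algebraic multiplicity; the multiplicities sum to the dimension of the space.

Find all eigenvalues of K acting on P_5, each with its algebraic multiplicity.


image of 1: 4
image of x: 16x - 4
image of x^2: 36x^2 - (152/3)x + 40/3
image of x^3: 64x^3 - 188x^2 + (512/3)x + 260/27
image of x^4: 100x^4 - 464x^3 + (2384/3)x^2 - (6992/27)x - 18688/81
image of x^5: 144x^5 - (2780/3)x^4 + 2400x^3 - (18280/9)x^2 - (70120/81)x + 347932/243
the matrix is upper triangular; its diagonal is (4, 16, 36, 64, 100, 144)
for a triangular matrix the eigenvalues are the diagonal entries, with algebraic multiplicity their repetition count

λ = 4 (multiplicity 1), λ = 16 (multiplicity 1), λ = 36 (multiplicity 1), λ = 64 (multiplicity 1), λ = 100 (multiplicity 1), λ = 144 (multiplicity 1)


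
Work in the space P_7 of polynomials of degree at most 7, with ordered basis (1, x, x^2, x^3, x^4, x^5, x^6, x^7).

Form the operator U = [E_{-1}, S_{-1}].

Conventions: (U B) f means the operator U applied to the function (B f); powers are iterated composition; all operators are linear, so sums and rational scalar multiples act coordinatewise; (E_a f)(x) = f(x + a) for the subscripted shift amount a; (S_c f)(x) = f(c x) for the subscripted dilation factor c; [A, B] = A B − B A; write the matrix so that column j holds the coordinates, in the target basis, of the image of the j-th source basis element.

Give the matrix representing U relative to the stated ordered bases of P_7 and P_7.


the matrix is [[0, 2, 0, 2, 0, 2, 0, 2]; [0, 0, -4, 0, -8, 0, -12, 0]; [0, 0, 0, 6, 0, 20, 0, 42]; [0, 0, 0, 0, -8, 0, -40, 0]; [0, 0, 0, 0, 0, 10, 0, 70]; [0, 0, 0, 0, 0, 0, -12, 0]; [0, 0, 0, 0, 0, 0, 0, 14]; [0, 0, 0, 0, 0, 0, 0, 0]] (rows listed top to bottom)

image of 1: 0
image of x: 2
image of x^2: -4x
image of x^3: 6x^2 + 2
image of x^4: -8x^3 - 8x
image of x^5: 10x^4 + 20x^2 + 2
image of x^6: -12x^5 - 40x^3 - 12x
image of x^7: 14x^6 + 70x^4 + 42x^2 + 2
each image's coordinates form column j of the matrix


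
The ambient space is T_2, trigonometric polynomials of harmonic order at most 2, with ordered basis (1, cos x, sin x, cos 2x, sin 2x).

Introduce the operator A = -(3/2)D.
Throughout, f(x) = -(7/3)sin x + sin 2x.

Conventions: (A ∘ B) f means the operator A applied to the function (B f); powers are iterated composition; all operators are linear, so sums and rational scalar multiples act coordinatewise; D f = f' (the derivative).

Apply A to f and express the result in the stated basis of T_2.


D f = -(7/3)cos x + 2cos 2x
(-(3/2)D) f = (7/2)cos x - 3cos 2x

the image equals g(x) = (7/2)cos x - 3cos 2x


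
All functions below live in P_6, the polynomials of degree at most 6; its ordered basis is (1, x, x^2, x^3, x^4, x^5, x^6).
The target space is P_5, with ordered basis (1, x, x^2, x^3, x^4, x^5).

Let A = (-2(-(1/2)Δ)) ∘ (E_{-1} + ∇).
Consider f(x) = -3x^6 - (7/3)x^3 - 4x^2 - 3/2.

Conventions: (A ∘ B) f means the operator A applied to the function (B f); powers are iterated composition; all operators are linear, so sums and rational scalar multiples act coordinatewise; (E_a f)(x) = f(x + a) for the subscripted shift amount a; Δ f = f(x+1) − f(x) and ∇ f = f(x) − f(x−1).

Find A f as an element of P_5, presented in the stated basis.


E_{-1} f = -3x^6 + 18x^5 - 45x^4 + (173/3)x^3 - 42x^2 + 19x - 37/6
∇ f = -18x^5 + 45x^4 - 60x^3 + 38x^2 - 19x + 14/3
(E_{-1} + ∇) f = -3x^6 - (7/3)x^3 - 4x^2 - 3/2
Δ (E_{-1} + ∇) f = -18x^5 - 45x^4 - 60x^3 - 52x^2 - 33x - 28/3
(-(1/2)Δ) (E_{-1} + ∇) f = 9x^5 + (45/2)x^4 + 30x^3 + 26x^2 + (33/2)x + 14/3
(-2(-(1/2)Δ)) (E_{-1} + ∇) f = -18x^5 - 45x^4 - 60x^3 - 52x^2 - 33x - 28/3

g(x) = -18x^5 - 45x^4 - 60x^3 - 52x^2 - 33x - 28/3


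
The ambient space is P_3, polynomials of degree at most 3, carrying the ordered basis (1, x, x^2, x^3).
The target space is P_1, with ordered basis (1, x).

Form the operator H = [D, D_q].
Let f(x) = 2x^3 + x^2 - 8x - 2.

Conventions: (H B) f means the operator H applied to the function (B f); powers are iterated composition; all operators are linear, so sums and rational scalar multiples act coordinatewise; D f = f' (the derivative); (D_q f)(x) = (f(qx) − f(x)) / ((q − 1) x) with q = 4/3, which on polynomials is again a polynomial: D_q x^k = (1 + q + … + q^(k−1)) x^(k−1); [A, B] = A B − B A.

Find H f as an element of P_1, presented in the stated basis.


g(x) = (22/9)x + 1/3

D_q f = (74/9)x^2 + (7/3)x - 8
D D_q f = (148/9)x + 7/3
D f = 6x^2 + 2x - 8
D_q D f = 14x + 2
[D, D_q] f = (22/9)x + 1/3


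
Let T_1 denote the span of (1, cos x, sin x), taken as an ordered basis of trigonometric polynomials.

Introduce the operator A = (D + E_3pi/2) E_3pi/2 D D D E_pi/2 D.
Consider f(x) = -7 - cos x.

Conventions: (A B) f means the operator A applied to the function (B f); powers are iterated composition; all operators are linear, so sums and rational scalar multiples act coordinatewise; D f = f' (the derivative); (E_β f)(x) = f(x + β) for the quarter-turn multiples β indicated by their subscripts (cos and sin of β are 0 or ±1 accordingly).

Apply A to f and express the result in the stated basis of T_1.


D f = sin x
E_pi/2 D f = cos x
D E_pi/2 D f = -sin x
D (D E_pi/2) D f = -cos x
D D (D E_pi/2) D f = sin x
E_3pi/2 (D D) (D E_pi/2) D f = -cos x
D (E_3pi/2 D D D E_pi/2) D f = sin x
E_3pi/2 (E_3pi/2 D D D E_pi/2) D f = -sin x
(D + E_3pi/2) (E_3pi/2 D D D E_pi/2) D f = 0

the result is g(x) = 0


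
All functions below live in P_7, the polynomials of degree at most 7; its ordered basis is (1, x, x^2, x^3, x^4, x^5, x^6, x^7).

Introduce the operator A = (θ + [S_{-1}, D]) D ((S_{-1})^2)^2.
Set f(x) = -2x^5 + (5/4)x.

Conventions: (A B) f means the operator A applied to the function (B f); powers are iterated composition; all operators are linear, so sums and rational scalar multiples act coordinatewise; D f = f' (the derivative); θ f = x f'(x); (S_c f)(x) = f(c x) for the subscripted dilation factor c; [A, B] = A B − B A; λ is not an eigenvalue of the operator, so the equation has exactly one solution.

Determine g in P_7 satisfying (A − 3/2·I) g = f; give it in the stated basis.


write g with unknown coordinates in the stated basis and equate coefficients in (A − 3/2·I) g = f
solving from the highest basis element down gives g = (4/3)x^5 + (160/9)x^4 + (320/3)x^3 + (6400/9)x^2 + (5075/54)x + 51200/27
check: A g = (80/3)x^4 + 160x^3 + (3200/3)x^2 + (1280/9)x + 25600/9
so A g − 3/2·g = -2x^5 + (5/4)x = f ✓

the image equals g(x) = (4/3)x^5 + (160/9)x^4 + (320/3)x^3 + (6400/9)x^2 + (5075/54)x + 51200/27
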